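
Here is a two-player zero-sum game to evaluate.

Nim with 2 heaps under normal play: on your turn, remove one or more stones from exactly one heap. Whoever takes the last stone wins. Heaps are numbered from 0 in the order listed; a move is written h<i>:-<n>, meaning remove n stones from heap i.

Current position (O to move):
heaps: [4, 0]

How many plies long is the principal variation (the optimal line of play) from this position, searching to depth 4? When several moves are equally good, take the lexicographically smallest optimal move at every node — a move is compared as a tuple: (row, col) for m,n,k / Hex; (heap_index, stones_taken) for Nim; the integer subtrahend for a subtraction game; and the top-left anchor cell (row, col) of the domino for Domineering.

PV length from [(4,0)]: 1 ply

p1 O@[(4,0)]: h0:-1[(3,0)]-1 h0:-2[(2,0)]-1 h0:-3[(1,0)]-1 h0:-4[(0,0)]+1*
p2 X@[(0,0)] terminal -1; root [(4,0)] d4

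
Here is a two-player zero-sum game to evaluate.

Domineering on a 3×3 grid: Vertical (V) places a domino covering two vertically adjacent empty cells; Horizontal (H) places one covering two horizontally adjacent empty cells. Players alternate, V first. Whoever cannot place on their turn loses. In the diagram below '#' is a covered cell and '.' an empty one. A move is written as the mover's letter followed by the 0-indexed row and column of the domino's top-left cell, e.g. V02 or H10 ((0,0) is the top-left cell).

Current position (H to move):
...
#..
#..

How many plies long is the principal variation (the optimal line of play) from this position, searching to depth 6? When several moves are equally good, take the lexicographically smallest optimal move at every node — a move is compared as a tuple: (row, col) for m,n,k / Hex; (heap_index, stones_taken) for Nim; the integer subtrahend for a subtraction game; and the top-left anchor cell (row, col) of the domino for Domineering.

PV length from [.../#../#..]: 1 ply

[.../#../#..] H move#1: H00:-1/##./#../#.., H01:-1/.##/#../#.., H11:+1/.../###/#..*, H21:-1/.../#../###
[.../###/#..] end (terminal -1, V#2); searched .../#../#.. to 6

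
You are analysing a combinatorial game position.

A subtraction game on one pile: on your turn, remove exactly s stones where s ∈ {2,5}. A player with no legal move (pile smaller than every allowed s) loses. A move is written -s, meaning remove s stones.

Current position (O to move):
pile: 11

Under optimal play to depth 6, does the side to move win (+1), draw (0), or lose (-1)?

value(11, O) = -1

p1 O@[11]: -2[9]-1* -5[6]-1
p2 X@[9]: -2[7]+1* -5[4]+1
p3 O@[7]: -2[5]-1* -5[2]-1
p4 X@[5]: -2[3]-1 -5[0]+1*
p5 O@[0] terminal -1; root [11] d6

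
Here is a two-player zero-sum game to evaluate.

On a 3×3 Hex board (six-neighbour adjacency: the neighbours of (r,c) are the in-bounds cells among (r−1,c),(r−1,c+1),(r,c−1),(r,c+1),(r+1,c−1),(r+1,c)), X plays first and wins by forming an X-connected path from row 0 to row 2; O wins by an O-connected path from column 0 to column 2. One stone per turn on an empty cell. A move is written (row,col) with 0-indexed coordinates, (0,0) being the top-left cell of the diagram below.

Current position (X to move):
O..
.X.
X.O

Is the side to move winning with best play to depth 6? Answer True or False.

[O../.X./X.O] X move#1: (0,1):+1/OX./.X./X.O*, (0,2):+1/O.X/.X./X.O, (1,0):+1/O../XX./X.O, (1,2):+1/O../.XX/X.O, (2,1):+1/O../.X./XXO
[OX./.X./X.O] end (terminal -1, O#2); searched O../.X./X.O to 6

X winning at [O../.X./X.O]: True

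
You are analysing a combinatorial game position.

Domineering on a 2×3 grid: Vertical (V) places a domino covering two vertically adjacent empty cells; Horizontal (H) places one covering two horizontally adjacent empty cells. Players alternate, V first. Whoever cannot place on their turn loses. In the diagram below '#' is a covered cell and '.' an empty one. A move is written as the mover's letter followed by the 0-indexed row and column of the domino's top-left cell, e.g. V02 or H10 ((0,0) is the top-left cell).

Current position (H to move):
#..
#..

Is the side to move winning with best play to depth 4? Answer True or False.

H winning at [#../#..]: True

p1 H@[#../#..]: H01[###/#..]+1* H11[#../###]+1
p2 V@[###/#..] terminal -1; root [#../#..] d4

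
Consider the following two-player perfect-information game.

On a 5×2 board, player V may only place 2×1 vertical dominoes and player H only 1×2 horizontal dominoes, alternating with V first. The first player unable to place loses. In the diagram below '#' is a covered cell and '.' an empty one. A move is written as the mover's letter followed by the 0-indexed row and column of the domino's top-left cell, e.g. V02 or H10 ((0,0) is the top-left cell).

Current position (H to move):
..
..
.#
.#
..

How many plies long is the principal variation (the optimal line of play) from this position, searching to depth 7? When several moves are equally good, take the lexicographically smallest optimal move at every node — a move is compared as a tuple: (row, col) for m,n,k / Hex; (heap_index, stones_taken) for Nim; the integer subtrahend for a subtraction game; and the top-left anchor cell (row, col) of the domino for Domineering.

PV length from [../../.#/.#/..]: 3 plies

ply 1, H at ../../.#/.#/.. | H00=+1→##/../.#/.#/..*; H10=+1→../##/.#/.#/..; H40=-1→../../.#/.#/##
ply 2, V at ##/../.#/.#/.. | V10=-1→##/#./##/.#/..*; V20=-1→##/../##/##/..; V30=-1→##/../.#/##/#.
ply 3, H at ##/#./##/.#/.. | H40=+1→##/#./##/.#/##*
ply 4: ##/#./##/.#/## is terminal -1 (V); from ../../.#/.#/.. depth 7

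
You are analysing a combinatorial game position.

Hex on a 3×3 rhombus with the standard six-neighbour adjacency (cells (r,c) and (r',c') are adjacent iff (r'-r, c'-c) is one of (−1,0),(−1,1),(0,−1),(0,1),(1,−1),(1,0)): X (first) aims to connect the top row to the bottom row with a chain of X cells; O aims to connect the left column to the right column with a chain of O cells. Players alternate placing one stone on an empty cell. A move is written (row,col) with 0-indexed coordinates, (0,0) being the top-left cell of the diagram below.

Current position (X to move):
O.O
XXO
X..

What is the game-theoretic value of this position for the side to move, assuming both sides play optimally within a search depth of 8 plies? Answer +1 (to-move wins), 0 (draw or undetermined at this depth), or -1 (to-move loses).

[O.O/XXO/X..] X move#1: (0,1):+1/OXO/XXO/X..*, (2,1):-1/O.O/XXO/XX., (2,2):-1/O.O/XXO/X.X
[OXO/XXO/X..] end (terminal -1, O#2); searched O.O/XXO/X.. to 8

value(O.O/XXO/X.., X) = +1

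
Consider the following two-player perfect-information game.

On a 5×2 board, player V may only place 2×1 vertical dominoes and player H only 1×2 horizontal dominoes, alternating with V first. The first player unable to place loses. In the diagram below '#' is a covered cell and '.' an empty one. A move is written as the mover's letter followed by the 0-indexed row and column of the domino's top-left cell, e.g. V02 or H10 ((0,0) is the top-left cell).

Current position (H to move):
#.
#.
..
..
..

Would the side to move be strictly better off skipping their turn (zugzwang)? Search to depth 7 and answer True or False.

ply 1, H at #./#./../../.. | H20=-1→#./#./##/../..; H30=+1→#./#./../##/..*; H40=-1→#./#./../../##
ply 2, V at #./#./../##/.. | V01=-1→##/##/../##/..*; V11=-1→#./##/.#/##/..
ply 3, H at ##/##/../##/.. | H20=+1→##/##/##/##/..*; H40=+1→##/##/../##/##
ply 4: ##/##/##/##/.. is terminal -1 (V); from #./#./../../.. depth 7
suppose H passes — search the same position with V to move:
pass> ply 1, V at #./#./../../.. | V01=-1→##/##/../../..; V11=-1→#./##/.#/../..; V20=+1→#./#./#./#./..*; V21=+1→#./#./.#/.#/..; V30=+1→#./#./../#./#.; V31=+1→#./#./../.#/.#
pass> ply 2, H at #./#./#./#./.. | H40=-1→#./#./#./#./##*
pass> ply 3, V at #./#./#./#./## | V01=+1→##/##/#./#./##*; V11=+1→#./##/##/#./##; V21=+1→#./#./##/##/##
pass> ply 4: ##/##/#./#./## is terminal -1 (H); from #./#./../../.. depth 7
for H: play +1, pass -1

zugzwang(#./#./../../.., H) = False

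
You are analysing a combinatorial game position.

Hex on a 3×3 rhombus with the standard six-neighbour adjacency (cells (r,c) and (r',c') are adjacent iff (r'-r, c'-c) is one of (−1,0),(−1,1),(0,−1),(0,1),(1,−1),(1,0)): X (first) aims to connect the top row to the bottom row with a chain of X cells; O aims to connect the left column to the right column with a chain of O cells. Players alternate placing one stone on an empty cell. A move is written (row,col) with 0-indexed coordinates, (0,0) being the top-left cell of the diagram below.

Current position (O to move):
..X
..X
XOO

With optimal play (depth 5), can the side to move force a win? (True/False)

O winning at [..X/..X/XOO]: False

[..X/..X/XOO] O move#1: (0,0):-1/O.X/..X/XOO*, (0,1):-1/.OX/..X/XOO, (1,0):-1/..X/O.X/XOO, (1,1):-1/..X/.OX/XOO
[O.X/..X/XOO] X move#2: (0,1):+1/OXX/..X/XOO*, (1,0):+1/O.X/X.X/XOO, (1,1):+1/O.X/.XX/XOO
[OXX/..X/XOO] O move#3: (1,0):-1/OXX/O.X/XOO*, (1,1):-1/OXX/.OX/XOO
[OXX/O.X/XOO] X move#4: (1,1):+1/OXX/OXX/XOO*
[OXX/OXX/XOO] end (terminal -1, O#5); searched ..X/..X/XOO to 5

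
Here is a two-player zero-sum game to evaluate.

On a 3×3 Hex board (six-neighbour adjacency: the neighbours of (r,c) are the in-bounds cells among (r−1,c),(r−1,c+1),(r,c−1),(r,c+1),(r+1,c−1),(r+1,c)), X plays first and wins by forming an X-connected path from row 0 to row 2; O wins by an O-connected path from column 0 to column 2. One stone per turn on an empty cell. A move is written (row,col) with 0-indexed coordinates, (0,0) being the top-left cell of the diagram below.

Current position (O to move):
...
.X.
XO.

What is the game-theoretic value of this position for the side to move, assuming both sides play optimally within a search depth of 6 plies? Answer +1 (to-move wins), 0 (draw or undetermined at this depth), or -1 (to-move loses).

[.../.X./XO.] O move#1: (0,0):-1/O../.X./XO.*, (0,1):-1/.O./.X./XO., (0,2):-1/..O/.X./XO., (1,0):-1/.../OX./XO., (1,2):-1/.../.XO/XO., (2,2):-1/.../.X./XOO
[O../.X./XO.] X move#2: (0,1):+1/OX./.X./XO.*, (0,2):+1/O.X/.X./XO., (1,0):+1/O../XX./XO., (1,2):+1/O../.XX/XO., (2,2):+1/O../.X./XOX
[OX./.X./XO.] end (terminal -1, O#3); searched .../.X./XO. to 6

value(.../.X./XO., O) = -1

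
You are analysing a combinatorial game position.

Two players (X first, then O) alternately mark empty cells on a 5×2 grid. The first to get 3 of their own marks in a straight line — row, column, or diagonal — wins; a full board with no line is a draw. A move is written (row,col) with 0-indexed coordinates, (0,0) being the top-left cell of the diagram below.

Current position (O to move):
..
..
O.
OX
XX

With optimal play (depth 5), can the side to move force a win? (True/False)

O winning at [../../O./OX/XX]: True

p1 O@[../../O./OX/XX]: (0,0)[O./../O./OX/XX]-1 (0,1)[.O/../O./OX/XX]-1 (1,0)[../O./O./OX/XX]+1* (1,1)[../.O/O./OX/XX]-1 (2,1)[../../OO/OX/XX]+0
p2 X@[../O./O./OX/XX] terminal -1; root [../../O./OX/XX] d5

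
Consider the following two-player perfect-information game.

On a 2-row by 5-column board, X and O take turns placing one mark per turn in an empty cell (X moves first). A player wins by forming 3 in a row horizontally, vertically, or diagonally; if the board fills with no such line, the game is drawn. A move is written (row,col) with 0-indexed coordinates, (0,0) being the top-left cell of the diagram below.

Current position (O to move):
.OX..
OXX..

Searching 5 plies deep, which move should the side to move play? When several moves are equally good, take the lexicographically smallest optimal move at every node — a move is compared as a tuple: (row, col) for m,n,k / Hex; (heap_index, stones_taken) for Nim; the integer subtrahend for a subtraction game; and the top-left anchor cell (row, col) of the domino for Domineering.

p1 O@[.OX../OXX..]: (0,0)[OOX../OXX..]-1 (0,3)[.OXO./OXX..]-1 (0,4)[.OX.O/OXX..]-1 (1,3)[.OX../OXXO.]+0* (1,4)[.OX../OXX.O]-1
p2 X@[.OX../OXXO.]: (0,0)[XOX../OXXO.]+0* (0,3)[.OXX./OXXO.]+0 (0,4)[.OX.X/OXXO.]+0 (1,4)[.OX../OXXOX]+0
p3 O@[XOX../OXXO.]: (0,3)[XOXO./OXXO.]+0* (0,4)[XOX.O/OXXO.]+0 (1,4)[XOX../OXXOO]+0
p4 X@[XOXO./OXXO.]: (0,4)[XOXOX/OXXO.]+0* (1,4)[XOXO./OXXOX]+0
p5 O@[XOXOX/OXXO.]: (1,4)[XOXOX/OXXOO]+0*
p6 X@[XOXOX/OXXOO] terminal +0; root [.OX../OXX..] d5

O's best at [.OX../OXX..]: (1,3)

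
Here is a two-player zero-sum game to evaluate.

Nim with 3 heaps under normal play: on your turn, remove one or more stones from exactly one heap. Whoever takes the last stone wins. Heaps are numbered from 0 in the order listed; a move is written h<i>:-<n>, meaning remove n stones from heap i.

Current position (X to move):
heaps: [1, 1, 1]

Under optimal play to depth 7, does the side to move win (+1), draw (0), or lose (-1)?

[(1,1,1)] X move#1: h0:-1:+1/(0,1,1)*, h1:-1:+1/(1,0,1), h2:-1:+1/(1,1,0)
[(0,1,1)] O move#2: h1:-1:-1/(0,0,1)*, h2:-1:-1/(0,1,0)
[(0,0,1)] X move#3: h2:-1:+1/(0,0,0)*
[(0,0,0)] end (terminal -1, O#4); searched (1,1,1) to 7

value((1,1,1), X) = +1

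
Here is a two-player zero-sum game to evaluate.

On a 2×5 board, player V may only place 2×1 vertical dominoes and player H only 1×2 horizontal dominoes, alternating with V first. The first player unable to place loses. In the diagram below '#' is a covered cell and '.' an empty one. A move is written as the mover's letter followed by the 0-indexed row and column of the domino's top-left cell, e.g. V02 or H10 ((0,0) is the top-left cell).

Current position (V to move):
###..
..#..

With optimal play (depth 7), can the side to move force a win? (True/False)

V winning at [###../..#..]: True

[###../..#..] V move#1: V03:+1/####./..##.*, V04:+1/###.#/..#.#
[####./..##.] H move#2: H10:-1/####./####.*
[####./####.] V move#3: V04:+1/#####/#####*
[#####/#####] end (terminal -1, H#4); searched ###../..#.. to 7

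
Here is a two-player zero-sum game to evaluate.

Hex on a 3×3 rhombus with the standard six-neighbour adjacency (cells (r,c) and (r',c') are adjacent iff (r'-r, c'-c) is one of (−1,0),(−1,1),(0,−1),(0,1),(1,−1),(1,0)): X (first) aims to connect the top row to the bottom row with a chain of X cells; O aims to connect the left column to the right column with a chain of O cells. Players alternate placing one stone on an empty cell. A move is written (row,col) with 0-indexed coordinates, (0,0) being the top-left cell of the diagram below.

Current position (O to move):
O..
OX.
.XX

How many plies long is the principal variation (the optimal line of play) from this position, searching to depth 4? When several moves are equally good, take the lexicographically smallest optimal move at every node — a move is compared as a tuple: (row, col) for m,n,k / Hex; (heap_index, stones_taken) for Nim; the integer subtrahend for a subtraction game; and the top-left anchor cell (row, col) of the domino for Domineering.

PV length from [O../OX./.XX]: 2 plies

p1 O@[O../OX./.XX]: (0,1)[OO./OX./.XX]-1* (0,2)[O.O/OX./.XX]-1 (1,2)[O../OXO/.XX]-1 (2,0)[O../OX./OXX]-1
p2 X@[OO./OX./.XX]: (0,2)[OOX/OX./.XX]+1* (1,2)[OO./OXX/.XX]-1 (2,0)[OO./OX./XXX]-1
p3 O@[OOX/OX./.XX] terminal -1; root [O../OX./.XX] d4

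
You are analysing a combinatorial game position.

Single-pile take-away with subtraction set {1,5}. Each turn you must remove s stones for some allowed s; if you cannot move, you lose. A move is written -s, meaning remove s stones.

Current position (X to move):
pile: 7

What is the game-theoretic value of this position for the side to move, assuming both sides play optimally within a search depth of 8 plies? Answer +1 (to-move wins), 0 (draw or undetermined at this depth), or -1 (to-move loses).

value(7, X) = +1

ply 1, X at 7 | -1=+1→6*; -5=+1→2
ply 2, O at 6 | -1=-1→5*; -5=-1→1
ply 3, X at 5 | -1=+1→4*; -5=+1→0
ply 4, O at 4 | -1=-1→3*
ply 5, X at 3 | -1=+1→2*
ply 6, O at 2 | -1=-1→1*
ply 7, X at 1 | -1=+1→0*
ply 8: 0 is terminal -1 (O); from 7 depth 8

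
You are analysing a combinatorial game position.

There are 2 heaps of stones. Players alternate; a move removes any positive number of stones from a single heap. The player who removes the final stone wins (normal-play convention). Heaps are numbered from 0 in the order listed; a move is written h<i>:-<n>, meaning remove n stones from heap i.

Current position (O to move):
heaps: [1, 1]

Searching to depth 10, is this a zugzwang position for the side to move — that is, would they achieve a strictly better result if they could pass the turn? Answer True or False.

zugzwang((1,1), O) = True

ply 1, O at (1,1) | h0:-1=-1→(0,1)*; h1:-1=-1→(1,0)
ply 2, X at (0,1) | h1:-1=+1→(0,0)*
ply 3: (0,0) is terminal -1 (O); from (1,1) depth 10
if O skipped the turn, X would face:
~ ply 1, X at (1,1) | h0:-1=-1→(0,1)*; h1:-1=-1→(1,0)
~ ply 2, O at (0,1) | h1:-1=+1→(0,0)*
~ ply 3: (0,0) is terminal -1 (X); from (1,1) depth 10
compare (O): move=-1 vs pass=+1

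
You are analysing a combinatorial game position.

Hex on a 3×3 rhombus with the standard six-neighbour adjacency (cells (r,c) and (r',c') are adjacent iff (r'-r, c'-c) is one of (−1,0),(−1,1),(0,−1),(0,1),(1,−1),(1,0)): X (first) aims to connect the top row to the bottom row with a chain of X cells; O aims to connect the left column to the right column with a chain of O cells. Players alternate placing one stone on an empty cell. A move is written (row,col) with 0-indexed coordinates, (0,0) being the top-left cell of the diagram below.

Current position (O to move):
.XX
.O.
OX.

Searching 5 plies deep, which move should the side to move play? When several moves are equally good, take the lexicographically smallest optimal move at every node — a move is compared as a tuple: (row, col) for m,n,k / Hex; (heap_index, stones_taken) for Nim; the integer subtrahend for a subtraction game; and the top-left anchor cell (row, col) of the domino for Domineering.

[.XX/.O./OX.] O move#1: (0,0):-1/OXX/.O./OX., (1,0):-1/.XX/OO./OX., (1,2):+1/.XX/.OO/OX.*, (2,2):-1/.XX/.O./OXO
[.XX/.OO/OX.] end (terminal -1, X#2); searched .XX/.O./OX. to 5

O's best at [.XX/.O./OX.]: (1,2)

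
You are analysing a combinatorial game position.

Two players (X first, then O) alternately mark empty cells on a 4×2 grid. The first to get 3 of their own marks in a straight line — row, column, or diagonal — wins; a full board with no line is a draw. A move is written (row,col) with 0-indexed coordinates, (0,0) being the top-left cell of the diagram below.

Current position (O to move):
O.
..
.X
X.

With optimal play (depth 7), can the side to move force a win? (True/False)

O winning at [O./../.X/X.]: False

[O./../.X/X.] O move#1: (0,1):+0/OO/../.X/X.*, (1,0):+0/O./O./.X/X., (1,1):+0/O./.O/.X/X., (2,0):+0/O./../OX/X., (3,1):+0/O./../.X/XO
[OO/../.X/X.] X move#2: (1,0):+0/OO/X./.X/X.*, (1,1):+0/OO/.X/.X/X., (2,0):+0/OO/../XX/X., (3,1):+0/OO/../.X/XX
[OO/X./.X/X.] O move#3: (1,1):-1/OO/XO/.X/X., (2,0):+0/OO/X./OX/X.*, (3,1):-1/OO/X./.X/XO
[OO/X./OX/X.] X move#4: (1,1):+0/OO/XX/OX/X.*, (3,1):+0/OO/X./OX/XX
[OO/XX/OX/X.] O move#5: (3,1):+0/OO/XX/OX/XO*
[OO/XX/OX/XO] end (terminal +0, X#6); searched O./../.X/X. to 7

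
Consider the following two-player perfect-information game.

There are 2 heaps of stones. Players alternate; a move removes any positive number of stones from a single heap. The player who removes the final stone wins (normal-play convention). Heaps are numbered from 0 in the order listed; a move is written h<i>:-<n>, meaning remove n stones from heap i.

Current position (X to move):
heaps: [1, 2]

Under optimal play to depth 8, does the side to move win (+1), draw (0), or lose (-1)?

value((1,2), X) = +1

[(1,2)] X move#1: h0:-1:-1/(0,2), h1:-1:+1/(1,1)*, h1:-2:-1/(1,0)
[(1,1)] O move#2: h0:-1:-1/(0,1)*, h1:-1:-1/(1,0)
[(0,1)] X move#3: h1:-1:+1/(0,0)*
[(0,0)] end (terminal -1, O#4); searched (1,2) to 8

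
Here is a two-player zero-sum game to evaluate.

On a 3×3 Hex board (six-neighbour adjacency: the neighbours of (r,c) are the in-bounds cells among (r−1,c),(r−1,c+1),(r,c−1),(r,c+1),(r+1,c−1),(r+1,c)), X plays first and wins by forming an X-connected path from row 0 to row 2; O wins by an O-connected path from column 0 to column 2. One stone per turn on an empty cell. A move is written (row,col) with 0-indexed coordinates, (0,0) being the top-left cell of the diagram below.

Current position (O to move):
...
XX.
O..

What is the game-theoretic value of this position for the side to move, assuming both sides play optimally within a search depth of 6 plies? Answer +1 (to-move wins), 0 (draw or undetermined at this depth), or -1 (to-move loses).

value(.../XX./O.., O) = +1

ply 1, O at .../XX./O.. | (0,0)=-1→O../XX./O..; (0,1)=-1→.O./XX./O..; (0,2)=-1→..O/XX./O..; (1,2)=-1→.../XXO/O..; (2,1)=+1→.../XX./OO.*; (2,2)=-1→.../XX./O.O
ply 2, X at .../XX./OO. | (0,0)=-1→X../XX./OO.*; (0,1)=-1→.X./XX./OO.; (0,2)=-1→..X/XX./OO.; (1,2)=-1→.../XXX/OO.; (2,2)=-1→.../XX./OOX
ply 3, O at X../XX./OO. | (0,1)=+1→XO./XX./OO.*; (0,2)=+1→X.O/XX./OO.; (1,2)=+1→X../XXO/OO.; (2,2)=+1→X../XX./OOO
ply 4, X at XO./XX./OO. | (0,2)=-1→XOX/XX./OO.*; (1,2)=-1→XO./XXX/OO.; (2,2)=-1→XO./XX./OOX
ply 5, O at XOX/XX./OO. | (1,2)=+1→XOX/XXO/OO.*; (2,2)=+1→XOX/XX./OOO
ply 6: XOX/XXO/OO. is terminal -1 (X); from .../XX./O.. depth 6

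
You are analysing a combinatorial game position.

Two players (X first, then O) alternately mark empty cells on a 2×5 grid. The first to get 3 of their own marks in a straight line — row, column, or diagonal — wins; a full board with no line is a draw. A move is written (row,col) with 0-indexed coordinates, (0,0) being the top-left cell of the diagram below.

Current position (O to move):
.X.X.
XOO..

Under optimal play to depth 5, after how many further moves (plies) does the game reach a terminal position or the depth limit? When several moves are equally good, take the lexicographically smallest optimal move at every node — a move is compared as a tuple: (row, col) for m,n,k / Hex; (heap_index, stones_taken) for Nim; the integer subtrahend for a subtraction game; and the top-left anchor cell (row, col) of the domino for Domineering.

[.X.X./XOO..] O move#1: (0,0):-1/OX.X./XOO.., (0,2):+0/.XOX./XOO.., (0,4):-1/.X.XO/XOO.., (1,3):+1/.X.X./XOOO.*, (1,4):-1/.X.X./XOO.O
[.X.X./XOOO.] end (terminal -1, X#2); searched .X.X./XOO.. to 5

PV length from [.X.X./XOO..]: 1 ply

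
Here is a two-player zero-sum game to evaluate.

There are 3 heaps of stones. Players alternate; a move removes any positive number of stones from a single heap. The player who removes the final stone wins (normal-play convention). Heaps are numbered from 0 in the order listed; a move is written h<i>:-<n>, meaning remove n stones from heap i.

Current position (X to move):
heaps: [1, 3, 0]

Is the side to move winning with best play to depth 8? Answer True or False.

X winning at [(1,3,0)]: True

[(1,3,0)] X move#1: h0:-1:-1/(0,3,0), h1:-1:-1/(1,2,0), h1:-2:+1/(1,1,0)*, h1:-3:-1/(1,0,0)
[(1,1,0)] O move#2: h0:-1:-1/(0,1,0)*, h1:-1:-1/(1,0,0)
[(0,1,0)] X move#3: h1:-1:+1/(0,0,0)*
[(0,0,0)] end (terminal -1, O#4); searched (1,3,0) to 8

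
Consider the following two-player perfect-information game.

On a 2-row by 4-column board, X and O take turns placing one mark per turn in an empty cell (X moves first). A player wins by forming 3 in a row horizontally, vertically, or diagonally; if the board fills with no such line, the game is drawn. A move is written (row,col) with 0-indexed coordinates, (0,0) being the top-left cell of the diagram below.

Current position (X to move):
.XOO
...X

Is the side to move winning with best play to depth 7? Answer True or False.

X winning at [.XOO/...X]: False

p1 X@[.XOO/...X]: (0,0)[XXOO/...X]+0* (1,0)[.XOO/X..X]+0 (1,1)[.XOO/.X.X]+0 (1,2)[.XOO/..XX]+0
p2 O@[XXOO/...X]: (1,0)[XXOO/O..X]+0* (1,1)[XXOO/.O.X]+0 (1,2)[XXOO/..OX]+0
p3 X@[XXOO/O..X]: (1,1)[XXOO/OX.X]+0* (1,2)[XXOO/O.XX]+0
p4 O@[XXOO/OX.X]: (1,2)[XXOO/OXOX]+0*
p5 X@[XXOO/OXOX] terminal +0; root [.XOO/...X] d7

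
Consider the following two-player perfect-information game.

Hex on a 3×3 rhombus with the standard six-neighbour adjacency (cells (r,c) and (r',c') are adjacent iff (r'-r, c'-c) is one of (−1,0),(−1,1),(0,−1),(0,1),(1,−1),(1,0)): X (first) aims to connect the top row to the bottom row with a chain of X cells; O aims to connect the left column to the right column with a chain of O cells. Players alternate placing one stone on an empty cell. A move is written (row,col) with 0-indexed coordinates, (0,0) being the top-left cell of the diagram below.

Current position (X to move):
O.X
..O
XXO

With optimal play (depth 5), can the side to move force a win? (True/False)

ply 1, X at O.X/..O/XXO | (0,1)=+1→OXX/..O/XXO*; (1,0)=+1→O.X/X.O/XXO; (1,1)=+1→O.X/.XO/XXO
ply 2, O at OXX/..O/XXO | (1,0)=-1→OXX/O.O/XXO*; (1,1)=-1→OXX/.OO/XXO
ply 3, X at OXX/O.O/XXO | (1,1)=+1→OXX/OXO/XXO*
ply 4: OXX/OXO/XXO is terminal -1 (O); from O.X/..O/XXO depth 5

X winning at [O.X/..O/XXO]: True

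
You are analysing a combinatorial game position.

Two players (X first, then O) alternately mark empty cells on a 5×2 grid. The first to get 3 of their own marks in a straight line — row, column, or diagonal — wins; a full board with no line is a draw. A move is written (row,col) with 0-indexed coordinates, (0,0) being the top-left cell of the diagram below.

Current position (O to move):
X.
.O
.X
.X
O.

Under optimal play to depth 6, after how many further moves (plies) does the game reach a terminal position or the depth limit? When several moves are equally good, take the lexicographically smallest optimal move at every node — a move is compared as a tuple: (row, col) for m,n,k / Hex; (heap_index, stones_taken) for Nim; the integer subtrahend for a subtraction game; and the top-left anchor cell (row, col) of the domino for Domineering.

ply 1, O at X./.O/.X/.X/O. | (0,1)=-1→XO/.O/.X/.X/O.; (1,0)=-1→X./OO/.X/.X/O.; (2,0)=-1→X./.O/OX/.X/O.; (3,0)=-1→X./.O/.X/OX/O.; (4,1)=+0→X./.O/.X/.X/OO*
ply 2, X at X./.O/.X/.X/OO | (0,1)=+0→XX/.O/.X/.X/OO*; (1,0)=+0→X./XO/.X/.X/OO; (2,0)=+0→X./.O/XX/.X/OO; (3,0)=+0→X./.O/.X/XX/OO
ply 3, O at XX/.O/.X/.X/OO | (1,0)=+0→XX/OO/.X/.X/OO*; (2,0)=+0→XX/.O/OX/.X/OO; (3,0)=+0→XX/.O/.X/OX/OO
ply 4, X at XX/OO/.X/.X/OO | (2,0)=+0→XX/OO/XX/.X/OO*; (3,0)=+0→XX/OO/.X/XX/OO
ply 5, O at XX/OO/XX/.X/OO | (3,0)=+0→XX/OO/XX/OX/OO*
ply 6: XX/OO/XX/OX/OO is terminal +0 (X); from X./.O/.X/.X/O. depth 6

PV length from [X./.O/.X/.X/O.]: 5 plies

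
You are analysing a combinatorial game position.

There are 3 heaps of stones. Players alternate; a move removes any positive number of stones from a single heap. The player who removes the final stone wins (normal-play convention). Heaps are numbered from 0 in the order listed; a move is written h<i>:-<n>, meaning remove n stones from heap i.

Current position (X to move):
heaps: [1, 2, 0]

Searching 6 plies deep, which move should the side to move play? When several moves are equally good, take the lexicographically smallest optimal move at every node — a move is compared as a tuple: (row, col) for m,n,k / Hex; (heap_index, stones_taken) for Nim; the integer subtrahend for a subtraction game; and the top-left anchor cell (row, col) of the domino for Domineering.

X's best at [(1,2,0)]: h1:-1

p1 X@[(1,2,0)]: h0:-1[(0,2,0)]-1 h1:-1[(1,1,0)]+1* h1:-2[(1,0,0)]-1
p2 O@[(1,1,0)]: h0:-1[(0,1,0)]-1* h1:-1[(1,0,0)]-1
p3 X@[(0,1,0)]: h1:-1[(0,0,0)]+1*
p4 O@[(0,0,0)] terminal -1; root [(1,2,0)] d6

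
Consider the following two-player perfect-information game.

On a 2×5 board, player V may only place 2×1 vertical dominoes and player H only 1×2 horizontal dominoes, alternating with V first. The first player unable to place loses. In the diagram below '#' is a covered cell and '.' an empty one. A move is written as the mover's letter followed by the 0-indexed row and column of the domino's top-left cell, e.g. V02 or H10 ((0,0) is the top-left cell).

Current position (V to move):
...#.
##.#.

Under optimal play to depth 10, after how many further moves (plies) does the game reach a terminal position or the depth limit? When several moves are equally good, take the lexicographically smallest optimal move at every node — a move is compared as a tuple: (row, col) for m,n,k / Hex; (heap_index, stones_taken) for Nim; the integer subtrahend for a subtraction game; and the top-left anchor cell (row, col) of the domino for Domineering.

[...#./##.#.] V move#1: V02:+1/..##./####.*, V04:-1/...##/##.##
[..##./####.] H move#2: H00:-1/####./####.*
[####./####.] V move#3: V04:+1/#####/#####*
[#####/#####] end (terminal -1, H#4); searched ...#./##.#. to 10

PV length from [...#./##.#.]: 3 plies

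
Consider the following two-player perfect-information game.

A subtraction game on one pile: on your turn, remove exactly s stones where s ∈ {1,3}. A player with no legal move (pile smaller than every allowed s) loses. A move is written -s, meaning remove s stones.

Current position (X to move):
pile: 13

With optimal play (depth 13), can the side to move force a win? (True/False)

ply 1, X at 13 | -1=+1→12*; -3=+1→10
ply 2, O at 12 | -1=-1→11*; -3=-1→9
ply 3, X at 11 | -1=+1→10*; -3=+1→8
ply 4, O at 10 | -1=-1→9*; -3=-1→7
ply 5, X at 9 | -1=+1→8*; -3=+1→6
ply 6, O at 8 | -1=-1→7*; -3=-1→5
ply 7, X at 7 | -1=+1→6*; -3=+1→4
ply 8, O at 6 | -1=-1→5*; -3=-1→3
ply 9, X at 5 | -1=+1→4*; -3=+1→2
ply 10, O at 4 | -1=-1→3*; -3=-1→1
ply 11, X at 3 | -1=+1→2*; -3=+1→0
ply 12, O at 2 | -1=-1→1*
ply 13, X at 1 | -1=+1→0*
ply 14: 0 is terminal -1 (O); from 13 depth 13

X winning at [13]: True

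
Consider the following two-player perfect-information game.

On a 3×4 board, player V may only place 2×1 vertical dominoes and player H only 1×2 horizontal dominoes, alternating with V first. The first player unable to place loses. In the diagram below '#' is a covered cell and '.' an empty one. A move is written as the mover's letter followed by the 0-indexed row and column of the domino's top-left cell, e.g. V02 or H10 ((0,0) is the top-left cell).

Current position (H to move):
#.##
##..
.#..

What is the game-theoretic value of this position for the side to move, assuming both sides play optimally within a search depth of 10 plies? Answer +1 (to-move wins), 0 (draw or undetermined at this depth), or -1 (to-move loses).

p1 H@[#.##/##../.#..]: H12[#.##/####/.#..]+1* H22[#.##/##../.###]+1
p2 V@[#.##/####/.#..] terminal -1; root [#.##/##../.#..] d10

value(#.##/##../.#.., H) = +1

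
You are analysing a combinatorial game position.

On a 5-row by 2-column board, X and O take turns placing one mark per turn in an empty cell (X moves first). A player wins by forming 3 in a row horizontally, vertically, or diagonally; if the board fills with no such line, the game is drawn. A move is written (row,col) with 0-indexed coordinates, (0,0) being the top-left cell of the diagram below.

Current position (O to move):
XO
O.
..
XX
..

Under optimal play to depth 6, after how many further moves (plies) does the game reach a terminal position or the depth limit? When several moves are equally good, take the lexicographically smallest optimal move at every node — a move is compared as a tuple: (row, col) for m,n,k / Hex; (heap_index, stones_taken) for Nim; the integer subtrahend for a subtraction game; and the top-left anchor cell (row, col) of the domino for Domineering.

PV length from [XO/O./../XX/..]: 5 plies

[XO/O./../XX/..] O move#1: (1,1):+0/XO/OO/../XX/..*, (2,0):-1/XO/O./O./XX/.., (2,1):+0/XO/O./.O/XX/.., (4,0):-1/XO/O./../XX/O., (4,1):+0/XO/O./../XX/.O
[XO/OO/../XX/..] X move#2: (2,0):-1/XO/OO/X./XX/.., (2,1):+0/XO/OO/.X/XX/..*, (4,0):-1/XO/OO/../XX/X., (4,1):-1/XO/OO/../XX/.X
[XO/OO/.X/XX/..] O move#3: (2,0):-1/XO/OO/OX/XX/.., (4,0):-1/XO/OO/.X/XX/O., (4,1):+0/XO/OO/.X/XX/.O*
[XO/OO/.X/XX/.O] X move#4: (2,0):+0/XO/OO/XX/XX/.O*, (4,0):+0/XO/OO/.X/XX/XO
[XO/OO/XX/XX/.O] O move#5: (4,0):+0/XO/OO/XX/XX/OO*
[XO/OO/XX/XX/OO] end (terminal +0, X#6); searched XO/O./../XX/.. to 6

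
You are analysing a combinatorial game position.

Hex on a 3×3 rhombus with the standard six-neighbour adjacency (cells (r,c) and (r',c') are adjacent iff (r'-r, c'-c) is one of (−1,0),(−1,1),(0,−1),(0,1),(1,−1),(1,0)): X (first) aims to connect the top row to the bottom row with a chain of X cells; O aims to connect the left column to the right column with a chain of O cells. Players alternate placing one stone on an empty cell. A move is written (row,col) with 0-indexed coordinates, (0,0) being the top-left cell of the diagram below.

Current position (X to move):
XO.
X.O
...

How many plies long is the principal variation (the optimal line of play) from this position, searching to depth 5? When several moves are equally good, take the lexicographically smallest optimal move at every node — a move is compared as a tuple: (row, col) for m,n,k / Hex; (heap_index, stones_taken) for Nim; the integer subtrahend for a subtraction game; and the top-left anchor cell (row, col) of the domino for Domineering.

p1 X@[XO./X.O/...]: (0,2)[XOX/X.O/...]-1 (1,1)[XO./XXO/...]+1* (2,0)[XO./X.O/X..]+1 (2,1)[XO./X.O/.X.]+1 (2,2)[XO./X.O/..X]-1
p2 O@[XO./XXO/...]: (0,2)[XOO/XXO/...]-1* (2,0)[XO./XXO/O..]-1 (2,1)[XO./XXO/.O.]-1 (2,2)[XO./XXO/..O]-1
p3 X@[XOO/XXO/...]: (2,0)[XOO/XXO/X..]+1* (2,1)[XOO/XXO/.X.]+1 (2,2)[XOO/XXO/..X]+1
p4 O@[XOO/XXO/X..] terminal -1; root [XO./X.O/...] d5

PV length from [XO./X.O/...]: 3 plies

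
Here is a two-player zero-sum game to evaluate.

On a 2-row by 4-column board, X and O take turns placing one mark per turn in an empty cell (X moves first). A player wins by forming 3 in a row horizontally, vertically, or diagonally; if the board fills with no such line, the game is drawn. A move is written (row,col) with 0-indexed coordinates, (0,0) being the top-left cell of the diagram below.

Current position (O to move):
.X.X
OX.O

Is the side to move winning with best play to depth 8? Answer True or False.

ply 1, O at .X.X/OX.O | (0,0)=-1→OX.X/OX.O; (0,2)=+0→.XOX/OX.O*; (1,2)=-1→.X.X/OXOO
ply 2, X at .XOX/OX.O | (0,0)=+0→XXOX/OX.O*; (1,2)=+0→.XOX/OXXO
ply 3, O at XXOX/OX.O | (1,2)=+0→XXOX/OXOO*
ply 4: XXOX/OXOO is terminal +0 (X); from .X.X/OX.O depth 8

O winning at [.X.X/OX.O]: False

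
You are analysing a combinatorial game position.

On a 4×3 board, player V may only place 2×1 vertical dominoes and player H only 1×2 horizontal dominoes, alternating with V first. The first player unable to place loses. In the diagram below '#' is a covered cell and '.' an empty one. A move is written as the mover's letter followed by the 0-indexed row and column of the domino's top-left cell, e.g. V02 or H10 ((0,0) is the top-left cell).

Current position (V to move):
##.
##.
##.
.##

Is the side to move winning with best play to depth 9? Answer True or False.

[##./##./##./.##] V move#1: V02:+1/###/###/##./.##*, V12:+1/##./###/###/.##
[###/###/##./.##] end (terminal -1, H#2); searched ##./##./##./.## to 9

V winning at [##./##./##./.##]: True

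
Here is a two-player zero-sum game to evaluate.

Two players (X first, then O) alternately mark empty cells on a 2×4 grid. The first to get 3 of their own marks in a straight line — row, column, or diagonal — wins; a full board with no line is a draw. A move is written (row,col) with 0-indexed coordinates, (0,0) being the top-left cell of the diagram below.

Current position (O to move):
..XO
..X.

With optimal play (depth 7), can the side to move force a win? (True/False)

O winning at [..XO/..X.]: False

[..XO/..X.] O move#1: (0,0):-1/O.XO/..X., (0,1):-1/.OXO/..X., (1,0):+0/..XO/O.X.*, (1,1):+0/..XO/.OX., (1,3):+0/..XO/..XO
[..XO/O.X.] X move#2: (0,0):+0/X.XO/O.X.*, (0,1):+0/.XXO/O.X., (1,1):+0/..XO/OXX., (1,3):+0/..XO/O.XX
[X.XO/O.X.] O move#3: (0,1):+0/XOXO/O.X.*, (1,1):-1/X.XO/OOX., (1,3):-1/X.XO/O.XO
[XOXO/O.X.] X move#4: (1,1):+0/XOXO/OXX.*, (1,3):+0/XOXO/O.XX
[XOXO/OXX.] O move#5: (1,3):+0/XOXO/OXXO*
[XOXO/OXXO] end (terminal +0, X#6); searched ..XO/..X. to 7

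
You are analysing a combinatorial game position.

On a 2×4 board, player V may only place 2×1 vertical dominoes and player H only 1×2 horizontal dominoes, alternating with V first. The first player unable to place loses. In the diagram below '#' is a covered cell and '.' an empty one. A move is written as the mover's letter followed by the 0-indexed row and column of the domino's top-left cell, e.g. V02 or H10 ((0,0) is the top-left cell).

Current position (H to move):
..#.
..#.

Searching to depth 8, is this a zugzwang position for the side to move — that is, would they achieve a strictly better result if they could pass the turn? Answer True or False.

ply 1, H at ..#./..#. | H00=+1→###./..#.*; H10=+1→..#./###.
ply 2, V at ###./..#. | V03=-1→####/..##*
ply 3, H at ####/..## | H10=+1→####/####*
ply 4: ####/#### is terminal -1 (V); from ..#./..#. depth 8
pass branch (V moves first from the same position):
  | ply 1, V at ..#./..#. | V00=+1→#.#./#.#.*; V01=+1→.##./.##.; V03=-1→..##/..##
  | ply 2: #.#./#.#. is terminal -1 (H); from ..#./..#. depth 8
H moving scores +1; H passing scores -1

zugzwang(..#./..#., H) = False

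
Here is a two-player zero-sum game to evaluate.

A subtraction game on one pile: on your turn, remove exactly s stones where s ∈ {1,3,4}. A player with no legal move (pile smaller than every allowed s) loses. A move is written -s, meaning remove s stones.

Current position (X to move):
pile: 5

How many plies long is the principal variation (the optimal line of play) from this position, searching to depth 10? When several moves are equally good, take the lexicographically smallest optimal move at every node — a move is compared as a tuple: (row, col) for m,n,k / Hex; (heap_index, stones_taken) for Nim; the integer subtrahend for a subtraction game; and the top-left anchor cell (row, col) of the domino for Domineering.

[5] X move#1: -1:-1/4, -3:+1/2*, -4:-1/1
[2] O move#2: -1:-1/1*
[1] X move#3: -1:+1/0*
[0] end (terminal -1, O#4); searched 5 to 10

PV length from [5]: 3 plies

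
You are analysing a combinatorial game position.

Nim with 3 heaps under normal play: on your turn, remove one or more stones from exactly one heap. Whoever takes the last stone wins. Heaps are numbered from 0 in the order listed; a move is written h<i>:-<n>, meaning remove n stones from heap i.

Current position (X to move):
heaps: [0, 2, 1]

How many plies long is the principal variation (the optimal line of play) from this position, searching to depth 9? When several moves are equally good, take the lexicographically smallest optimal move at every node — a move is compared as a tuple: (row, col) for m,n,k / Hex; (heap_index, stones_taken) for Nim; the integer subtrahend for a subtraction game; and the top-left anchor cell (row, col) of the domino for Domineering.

PV length from [(0,2,1)]: 3 plies

p1 X@[(0,2,1)]: h1:-1[(0,1,1)]+1* h1:-2[(0,0,1)]-1 h2:-1[(0,2,0)]-1
p2 O@[(0,1,1)]: h1:-1[(0,0,1)]-1* h2:-1[(0,1,0)]-1
p3 X@[(0,0,1)]: h2:-1[(0,0,0)]+1*
p4 O@[(0,0,0)] terminal -1; root [(0,2,1)] d9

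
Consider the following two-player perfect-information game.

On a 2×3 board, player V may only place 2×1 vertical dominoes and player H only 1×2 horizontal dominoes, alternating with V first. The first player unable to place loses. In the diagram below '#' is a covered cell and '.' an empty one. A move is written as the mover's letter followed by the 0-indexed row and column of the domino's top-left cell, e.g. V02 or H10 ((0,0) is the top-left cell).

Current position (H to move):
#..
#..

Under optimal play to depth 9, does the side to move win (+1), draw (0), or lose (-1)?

value(#../#.., H) = +1

ply 1, H at #../#.. | H01=+1→###/#..*; H11=+1→#../###
ply 2: ###/#.. is terminal -1 (V); from #../#.. depth 9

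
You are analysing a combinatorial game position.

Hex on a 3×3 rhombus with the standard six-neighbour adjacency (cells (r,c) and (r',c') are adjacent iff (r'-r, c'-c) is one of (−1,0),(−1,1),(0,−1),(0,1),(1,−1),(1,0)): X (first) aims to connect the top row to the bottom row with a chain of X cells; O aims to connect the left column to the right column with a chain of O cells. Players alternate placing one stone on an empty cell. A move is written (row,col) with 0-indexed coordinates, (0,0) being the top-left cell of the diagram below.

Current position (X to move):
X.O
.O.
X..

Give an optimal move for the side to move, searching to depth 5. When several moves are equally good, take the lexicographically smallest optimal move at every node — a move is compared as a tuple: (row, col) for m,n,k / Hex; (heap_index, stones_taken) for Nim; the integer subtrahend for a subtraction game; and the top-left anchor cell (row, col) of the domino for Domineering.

X's best at [X.O/.O./X..]: (1,0)

ply 1, X at X.O/.O./X.. | (0,1)=-1→XXO/.O./X..; (1,0)=+1→X.O/XO./X..*; (1,2)=-1→X.O/.OX/X..; (2,1)=-1→X.O/.O./XX.; (2,2)=-1→X.O/.O./X.X
ply 2: X.O/XO./X.. is terminal -1 (O); from X.O/.O./X.. depth 5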